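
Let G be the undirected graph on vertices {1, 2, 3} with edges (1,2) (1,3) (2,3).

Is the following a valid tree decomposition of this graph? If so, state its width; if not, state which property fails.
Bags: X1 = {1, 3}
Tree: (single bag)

No — vertex 2 appears in no bag.

A tree decomposition must satisfy three properties: every vertex lies in some bag; for every edge, both endpoints lie together in some bag; and for every vertex, the bags containing it form a connected subtree. Here vertex 2 appears in no bag, so the decomposition is invalid.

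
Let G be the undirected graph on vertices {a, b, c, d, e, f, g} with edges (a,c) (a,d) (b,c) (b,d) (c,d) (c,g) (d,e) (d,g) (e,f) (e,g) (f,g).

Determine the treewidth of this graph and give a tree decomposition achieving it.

Each bag holds 3 vertices, so the decomposition has width 2, which upper-bounds the treewidth. For the lower bound, the 3 vertices {d, e, g} are pairwise adjacent, and any tree decomposition puts a clique entirely inside one bag — forcing width ≥ 2. Hence tw(G) = 2 exactly.

Treewidth 2.
One such decomposition:
Bags: B1 = {a, c, d}  B2 = {c, d, g}  B3 = {d, e, g}  B4 = {e, f, g}  B5 = {b, c, d}
Tree: B1–B2, B2–B3, B3–B4, B1–B5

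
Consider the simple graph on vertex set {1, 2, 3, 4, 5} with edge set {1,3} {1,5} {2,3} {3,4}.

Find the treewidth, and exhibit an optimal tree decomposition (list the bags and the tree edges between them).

Treewidth 1.
One such decomposition:
Bags: B1 = {2, 3}  B2 = {1, 3}  B3 = {3, 4}  B4 = {1, 5}
Tree: B1–B2, B1–B3, B2–B4

Each bag holds 2 vertices, so the decomposition has width 1, which upper-bounds the treewidth. G has an edge, so its treewidth is at least 1. The upper and lower bounds meet at 1, so that is the treewidth.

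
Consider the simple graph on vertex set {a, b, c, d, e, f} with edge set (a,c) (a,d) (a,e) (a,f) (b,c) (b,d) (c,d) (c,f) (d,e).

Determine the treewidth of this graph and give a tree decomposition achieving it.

Every bag has size at most 3, so the width is 3 − 1 = 2 and tw(G) ≤ 2. For the lower bound, the 3 vertices {a, d, e} are pairwise adjacent, and any tree decomposition puts a clique entirely inside one bag — forcing width ≥ 2. Hence tw(G) = 2 exactly.

Treewidth 2.
One such decomposition:
Bags: B1 = {a, c, d}  B2 = {a, d, e}  B3 = {b, c, d}  B4 = {a, c, f}
Tree: B1–B2, B1–B3, B1–B4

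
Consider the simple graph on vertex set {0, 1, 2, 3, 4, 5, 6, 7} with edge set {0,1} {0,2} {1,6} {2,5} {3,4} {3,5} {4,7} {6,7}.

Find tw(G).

2

A width-2 tree decomposition is:
Bags: B1 = {0, 1, 6}  B2 = {0, 2, 6}  B3 = {2, 5, 6}  B4 = {3, 5, 6}  B5 = {3, 4, 6}  B6 = {4, 6, 7}
Tree: B1–B2, B2–B3, B3–B4, B4–B5, B5–B6
Every bag has size at most 3, so the width is 3 − 1 = 2 and tw(G) ≤ 2. The edges 6–1–0–2–5–3–4–7–6 form a cycle, so G is not a tree and its treewidth is at least 2. Hence tw(G) = 2 exactly.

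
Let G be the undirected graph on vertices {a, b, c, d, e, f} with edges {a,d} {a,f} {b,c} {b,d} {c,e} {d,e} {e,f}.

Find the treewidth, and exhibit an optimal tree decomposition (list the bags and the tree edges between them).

Treewidth 2.
Bags: B1 = {a, d, f}  B2 = {d, e, f}  B3 = {b, d, e}  B4 = {b, c, e}
Tree: B1–B2, B2–B3, B3–B4

Every bag has size at most 3, so the width is 3 − 1 = 2 and tw(G) ≤ 2. The edges a–f–e–d–a form a cycle, so G is not a tree and its treewidth is at least 2. Hence tw(G) = 2 exactly.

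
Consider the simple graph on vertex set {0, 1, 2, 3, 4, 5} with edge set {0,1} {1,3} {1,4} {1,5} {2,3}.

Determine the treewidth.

A width-1 tree decomposition is:
Bags: B1 = {0, 1}  B2 = {1, 3}  B3 = {2, 3}  B4 = {1, 5}  B5 = {1, 4}
Tree: B1–B2, B2–B3, B2–B4, B4–B5
The largest bag has 2 vertices, giving width 1; this decomposition certifies tw(G) ≤ 1. Any graph with an edge has treewidth ≥ 1, and G has the edge 0–1. Therefore the treewidth is 1.

1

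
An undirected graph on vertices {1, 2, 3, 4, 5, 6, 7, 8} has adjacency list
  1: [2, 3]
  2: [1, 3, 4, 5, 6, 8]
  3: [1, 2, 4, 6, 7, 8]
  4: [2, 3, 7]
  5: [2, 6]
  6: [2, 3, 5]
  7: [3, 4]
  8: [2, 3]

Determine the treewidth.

2

A width-2 tree decomposition is:
Bags: B1 = {2, 3, 8}  B2 = {2, 3, 6}  B3 = {2, 3, 4}  B4 = {3, 4, 7}  B5 = {2, 5, 6}  B6 = {1, 2, 3}
Tree: B1–B2, B1–B3, B3–B4, B2–B5, B2–B6
Every bag has size at most 3, so the width is 3 − 1 = 2 and tw(G) ≤ 2. Conversely, {2, 3, 8} is a clique of size 3, and the vertices of any clique must share a bag in every tree decomposition; so some bag has ≥ 3 vertices and tw(G) ≥ 2. Therefore the treewidth is 2.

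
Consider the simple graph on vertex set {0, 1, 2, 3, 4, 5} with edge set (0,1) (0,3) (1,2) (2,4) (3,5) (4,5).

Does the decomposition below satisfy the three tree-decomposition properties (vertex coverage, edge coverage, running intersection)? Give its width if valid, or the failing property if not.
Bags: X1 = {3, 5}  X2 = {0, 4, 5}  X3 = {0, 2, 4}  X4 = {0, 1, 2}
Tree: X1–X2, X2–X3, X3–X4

No — edge (0,3) lies in no bag.

A tree decomposition must satisfy three properties: every vertex lies in some bag; for every edge, both endpoints lie together in some bag; and for every vertex, the bags containing it form a connected subtree. Here edge (0,3) lies in no bag, so the decomposition is invalid.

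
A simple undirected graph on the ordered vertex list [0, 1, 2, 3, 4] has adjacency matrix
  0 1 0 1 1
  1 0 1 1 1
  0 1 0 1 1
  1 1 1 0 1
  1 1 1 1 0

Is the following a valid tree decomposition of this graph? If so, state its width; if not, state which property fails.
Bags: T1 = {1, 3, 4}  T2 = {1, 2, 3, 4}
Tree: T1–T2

A tree decomposition must satisfy three properties: every vertex lies in some bag; for every edge, both endpoints lie together in some bag; and for every vertex, the bags containing it form a connected subtree. Here vertex 0 appears in no bag, so the decomposition is invalid.

No — vertex 0 appears in no bag.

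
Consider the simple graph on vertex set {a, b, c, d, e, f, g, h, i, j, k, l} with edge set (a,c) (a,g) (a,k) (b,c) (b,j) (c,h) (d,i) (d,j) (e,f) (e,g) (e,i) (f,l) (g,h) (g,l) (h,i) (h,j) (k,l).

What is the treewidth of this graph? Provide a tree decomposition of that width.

Treewidth 3.
Bags: B1 = {b, d, i, j}  B2 = {b, h, i, j}  B3 = {b, c, h, i}  B4 = {c, e, h, i}  B5 = {c, e, g, h}  B6 = {a, c, e, g}  B7 = {a, e, f, g}  B8 = {a, f, g, l}  B9 = {a, f, k, l}
Tree: B1–B2, B2–B3, B3–B4, B4–B5, B5–B6, B6–B7, B7–B8, B8–B9

Each bag holds 4 vertices, so the decomposition has width 3, which upper-bounds the treewidth. For the lower bound: the 4 vertex sets {b,d,j}, {i}, {h}, {a,c,e,g} are disjoint, each induces a connected subgraph, and every pair is joined by at least one edge of G. Contracting each set to a single vertex therefore yields K_{4} as a minor, and since treewidth is minor-monotone, tw(G) ≥ tw(K_{4}) = 3. Therefore the treewidth is 3.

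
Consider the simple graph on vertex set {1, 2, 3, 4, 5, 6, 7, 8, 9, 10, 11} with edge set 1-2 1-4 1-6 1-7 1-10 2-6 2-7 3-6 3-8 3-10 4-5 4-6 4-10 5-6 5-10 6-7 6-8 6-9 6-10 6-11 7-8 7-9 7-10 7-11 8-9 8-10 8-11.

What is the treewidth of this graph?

A width-3 tree decomposition is:
Bags: B1 = {1, 6, 7, 10}  B2 = {1, 4, 6, 10}  B3 = {6, 7, 8, 10}  B4 = {4, 5, 6, 10}  B5 = {3, 6, 8, 10}  B6 = {6, 7, 8, 9}  B7 = {6, 7, 8, 11}  B8 = {1, 2, 6, 7}
Tree: B1–B2, B1–B3, B2–B4, B3–B5, B3–B6, B6–B7, B1–B8
Every bag has size at most 4, so the width is 4 − 1 = 3 and tw(G) ≤ 3. Conversely, {3, 6, 8, 10} is a clique of size 4, and the vertices of any clique must share a bag in every tree decomposition; so some bag has ≥ 4 vertices and tw(G) ≥ 3. Hence tw(G) = 3 exactly.

3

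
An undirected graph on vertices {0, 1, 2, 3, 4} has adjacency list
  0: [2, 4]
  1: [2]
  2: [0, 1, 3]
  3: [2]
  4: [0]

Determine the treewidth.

1

A width-1 tree decomposition is:
Bags: B1 = {0, 2}  B2 = {2, 3}  B3 = {0, 4}  B4 = {1, 2}
Tree: B1–B2, B1–B3, B2–B4
The largest bag has 2 vertices, giving width 1; this decomposition certifies tw(G) ≤ 1. Any graph with an edge has treewidth ≥ 1, and G has the edge 0–2. The upper and lower bounds meet at 1, so that is the treewidth.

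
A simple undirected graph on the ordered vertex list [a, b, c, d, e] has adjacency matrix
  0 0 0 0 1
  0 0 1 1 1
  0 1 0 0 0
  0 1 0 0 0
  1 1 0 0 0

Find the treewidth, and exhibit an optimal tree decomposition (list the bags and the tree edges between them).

Treewidth 1.
One such decomposition:
Bags: B1 = {b, e}  B2 = {b, c}  B3 = {a, e}  B4 = {b, d}
Tree: B1–B2, B1–B3, B1–B4

The largest bag has 2 vertices, giving width 1; this decomposition certifies tw(G) ≤ 1. Any graph with an edge has treewidth ≥ 1, and G has the edge e–b. Hence tw(G) = 1 exactly.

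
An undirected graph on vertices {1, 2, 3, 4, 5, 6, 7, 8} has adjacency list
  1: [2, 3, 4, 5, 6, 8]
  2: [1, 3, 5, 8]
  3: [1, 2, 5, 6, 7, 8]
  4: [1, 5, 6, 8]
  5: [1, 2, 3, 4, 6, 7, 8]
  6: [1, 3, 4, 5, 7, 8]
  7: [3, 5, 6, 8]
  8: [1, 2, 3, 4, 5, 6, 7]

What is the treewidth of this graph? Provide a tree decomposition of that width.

Treewidth 4.
One optimal decomposition is:
Bags: B1 = {1, 2, 3, 5, 8}  B2 = {1, 3, 5, 6, 8}  B3 = {1, 4, 5, 6, 8}  B4 = {3, 5, 6, 7, 8}
Tree: B1–B2, B2–B3, B2–B4

The largest bag has 5 vertices, giving width 4; this decomposition certifies tw(G) ≤ 4. On the other hand G contains the 5-clique {1, 2, 3, 5, 8}. A clique must lie in a single bag of any decomposition, so no decomposition can have width below 4. The upper and lower bounds meet at 4, so that is the treewidth.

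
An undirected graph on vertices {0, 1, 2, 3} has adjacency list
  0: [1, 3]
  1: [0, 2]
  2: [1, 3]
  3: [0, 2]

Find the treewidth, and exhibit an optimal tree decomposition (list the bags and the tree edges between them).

Each bag holds 3 vertices, so the decomposition has width 2, which upper-bounds the treewidth. Since 3–2–1–0–3 is a cycle in G, G is not acyclic. Forests are exactly the graphs of treewidth ≤ 1, so tw(G) ≥ 2. Therefore the treewidth is 2.

Treewidth 2.
One such decomposition:
Bags: B1 = {1, 2, 3}  B2 = {0, 1, 3}
Tree: B1–B2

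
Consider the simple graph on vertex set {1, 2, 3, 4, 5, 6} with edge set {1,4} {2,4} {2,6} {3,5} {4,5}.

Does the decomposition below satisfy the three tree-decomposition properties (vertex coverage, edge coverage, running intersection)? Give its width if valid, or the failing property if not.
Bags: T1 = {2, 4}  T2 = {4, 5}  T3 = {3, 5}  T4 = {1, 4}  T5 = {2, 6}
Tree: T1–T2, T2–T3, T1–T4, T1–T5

Yes; width 1.

Every vertex of G appears in some bag (union = {1, 2, 3, 4, 5, 6}); every edge is covered by a bag; and for each vertex v the set of bags containing v is connected in the bag tree. The decomposition is therefore valid. The largest bag has 2 vertices, so the width is 1.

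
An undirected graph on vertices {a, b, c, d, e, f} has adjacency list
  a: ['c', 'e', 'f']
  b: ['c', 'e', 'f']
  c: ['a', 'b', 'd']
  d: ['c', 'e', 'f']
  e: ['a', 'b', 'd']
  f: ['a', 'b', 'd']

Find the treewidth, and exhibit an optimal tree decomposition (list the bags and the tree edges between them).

Treewidth 3.
One such decomposition:
Bags: B1 = {c, d, e, f}  B2 = {b, c, e, f}  B3 = {a, c, e, f}
Tree: B1–B2, B2–B3

Every bag has size at most 4, so the width is 4 − 1 = 3 and tw(G) ≤ 3. For the lower bound: the 4 vertex sets {d,f}, {b,e}, {c}, {a} are disjoint, each induces a connected subgraph, and every pair is joined by at least one edge of G. Contracting each set to a single vertex therefore yields K_{4} as a minor, and since treewidth is minor-monotone, tw(G) ≥ tw(K_{4}) = 3. Therefore the treewidth is 3.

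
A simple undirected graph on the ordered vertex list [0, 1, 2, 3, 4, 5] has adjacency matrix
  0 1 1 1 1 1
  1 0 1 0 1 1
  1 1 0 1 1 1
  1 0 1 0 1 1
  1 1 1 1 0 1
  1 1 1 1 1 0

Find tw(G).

A width-4 tree decomposition is:
Bags: B1 = {0, 2, 3, 4, 5}  B2 = {0, 1, 2, 4, 5}
Tree: B1–B2
The largest bag has 5 vertices, giving width 4; this decomposition certifies tw(G) ≤ 4. On the other hand G contains the 5-clique {0, 1, 2, 4, 5}. A clique must lie in a single bag of any decomposition, so no decomposition can have width below 4. Therefore the treewidth is 4.

4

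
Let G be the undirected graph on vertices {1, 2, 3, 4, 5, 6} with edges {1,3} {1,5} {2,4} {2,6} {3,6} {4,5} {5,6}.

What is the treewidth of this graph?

2

A width-2 tree decomposition is:
Bags: B1 = {2, 4, 5}  B2 = {2, 5, 6}  B3 = {1, 5, 6}  B4 = {1, 3, 6}
Tree: B1–B2, B2–B3, B3–B4
Each bag holds 3 vertices, so the decomposition has width 2, which upper-bounds the treewidth. Since 4–2–6–5–4 is a cycle in G, G is not acyclic. Forests are exactly the graphs of treewidth ≤ 1, so tw(G) ≥ 2. Hence tw(G) = 2 exactly.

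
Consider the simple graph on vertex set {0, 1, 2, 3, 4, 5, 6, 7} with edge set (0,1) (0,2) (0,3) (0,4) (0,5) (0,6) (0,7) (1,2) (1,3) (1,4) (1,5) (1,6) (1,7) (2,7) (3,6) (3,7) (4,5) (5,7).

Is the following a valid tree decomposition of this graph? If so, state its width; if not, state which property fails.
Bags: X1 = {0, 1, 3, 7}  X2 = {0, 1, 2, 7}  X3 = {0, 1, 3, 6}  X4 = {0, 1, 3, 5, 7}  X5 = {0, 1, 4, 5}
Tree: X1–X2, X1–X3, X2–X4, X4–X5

No — bags containing vertex 3 are not connected in the tree.

A tree decomposition must satisfy three properties: every vertex lies in some bag; for every edge, both endpoints lie together in some bag; and for every vertex, the bags containing it form a connected subtree. Here bags containing vertex 3 are not connected in the tree, so the decomposition is invalid.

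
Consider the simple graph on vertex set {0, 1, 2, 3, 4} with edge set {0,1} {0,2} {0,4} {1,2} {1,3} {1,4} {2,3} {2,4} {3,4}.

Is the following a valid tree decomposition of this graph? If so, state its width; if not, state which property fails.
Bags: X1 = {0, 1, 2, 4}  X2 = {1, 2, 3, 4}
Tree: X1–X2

Vertex coverage: the bags together contain {0, 1, 2, 3, 4}, the full vertex set. Edge coverage: each edge of G has both endpoints in at least one bag. Running intersection: for every vertex, the bags containing it form a connected subtree. All three properties hold, so this is a valid tree decomposition of width max|bag| − 1 = 3, and hence tw(G) ≤ 3.

Yes; width 3.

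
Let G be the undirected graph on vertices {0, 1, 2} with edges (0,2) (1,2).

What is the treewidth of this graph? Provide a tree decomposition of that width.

Each bag holds 2 vertices, so the decomposition has width 1, which upper-bounds the treewidth. Since G has at least one edge (e.g. 1–2), it is not an edgeless graph, so tw(G) ≥ 1. Therefore the treewidth is 1.

Treewidth 1.
One optimal decomposition is:
Bags: B1 = {1, 2}  B2 = {0, 2}
Tree: B1–B2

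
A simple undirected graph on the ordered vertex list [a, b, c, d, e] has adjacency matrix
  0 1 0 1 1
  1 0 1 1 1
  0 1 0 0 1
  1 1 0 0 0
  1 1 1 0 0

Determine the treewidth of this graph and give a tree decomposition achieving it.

The largest bag has 3 vertices, giving width 2; this decomposition certifies tw(G) ≤ 2. Conversely, {a, b, d} is a clique of size 3, and the vertices of any clique must share a bag in every tree decomposition; so some bag has ≥ 3 vertices and tw(G) ≥ 2. Hence tw(G) = 2 exactly.

Treewidth 2.
Bags: B1 = {a, b, d}  B2 = {a, b, e}  B3 = {b, c, e}
Tree: B1–B2, B2–B3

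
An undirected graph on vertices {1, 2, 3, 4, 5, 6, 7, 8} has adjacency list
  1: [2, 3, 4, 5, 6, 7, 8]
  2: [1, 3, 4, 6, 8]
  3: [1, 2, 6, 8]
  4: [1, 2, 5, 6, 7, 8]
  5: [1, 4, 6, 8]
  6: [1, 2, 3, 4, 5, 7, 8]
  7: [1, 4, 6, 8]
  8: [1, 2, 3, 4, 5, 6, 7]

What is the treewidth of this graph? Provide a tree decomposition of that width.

Treewidth 4.
One such decomposition:
Bags: B1 = {1, 2, 4, 6, 8}  B2 = {1, 2, 3, 6, 8}  B3 = {1, 4, 6, 7, 8}  B4 = {1, 4, 5, 6, 8}
Tree: B1–B2, B1–B3, B3–B4

The largest bag has 5 vertices, giving width 4; this decomposition certifies tw(G) ≤ 4. On the other hand G contains the 5-clique {1, 2, 3, 6, 8}. A clique must lie in a single bag of any decomposition, so no decomposition can have width below 4. Hence tw(G) = 4 exactly.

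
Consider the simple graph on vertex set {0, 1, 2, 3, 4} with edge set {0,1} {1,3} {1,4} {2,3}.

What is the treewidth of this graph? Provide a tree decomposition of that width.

The largest bag has 2 vertices, giving width 1; this decomposition certifies tw(G) ≤ 1. G has an edge, so its treewidth is at least 1. Hence tw(G) = 1 exactly.

Treewidth 1.
One optimal decomposition is:
Bags: B1 = {1, 3}  B2 = {1, 4}  B3 = {0, 1}  B4 = {2, 3}
Tree: B1–B2, B2–B3, B1–B4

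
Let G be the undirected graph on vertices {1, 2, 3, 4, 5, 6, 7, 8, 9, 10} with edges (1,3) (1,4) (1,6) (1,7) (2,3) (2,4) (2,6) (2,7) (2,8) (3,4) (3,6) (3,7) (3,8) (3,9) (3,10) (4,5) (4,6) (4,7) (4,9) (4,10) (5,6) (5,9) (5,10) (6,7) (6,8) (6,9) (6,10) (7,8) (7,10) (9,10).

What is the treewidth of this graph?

A width-4 tree decomposition is:
Bags: B1 = {4, 5, 6, 9, 10}  B2 = {3, 4, 6, 9, 10}  B3 = {3, 4, 6, 7, 10}  B4 = {2, 3, 4, 6, 7}  B5 = {2, 3, 6, 7, 8}  B6 = {1, 3, 4, 6, 7}
Tree: B1–B2, B2–B3, B3–B4, B4–B5, B4–B6
The largest bag has 5 vertices, giving width 4; this decomposition certifies tw(G) ≤ 4. For the lower bound, the 5 vertices {2, 3, 6, 7, 8} are pairwise adjacent, and any tree decomposition puts a clique entirely inside one bag — forcing width ≥ 4. Therefore the treewidth is 4.

4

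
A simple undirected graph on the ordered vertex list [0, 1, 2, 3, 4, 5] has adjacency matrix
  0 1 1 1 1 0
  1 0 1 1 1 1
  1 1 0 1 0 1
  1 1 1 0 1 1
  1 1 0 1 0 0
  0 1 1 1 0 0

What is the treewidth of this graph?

3

A width-3 tree decomposition is:
Bags: B1 = {0, 1, 3, 4}  B2 = {0, 1, 2, 3}  B3 = {1, 2, 3, 5}
Tree: B1–B2, B2–B3
Each bag holds 4 vertices, so the decomposition has width 3, which upper-bounds the treewidth. For the lower bound, the 4 vertices {0, 1, 2, 3} are pairwise adjacent, and any tree decomposition puts a clique entirely inside one bag — forcing width ≥ 3. Combining the bounds, tw(G) = 3.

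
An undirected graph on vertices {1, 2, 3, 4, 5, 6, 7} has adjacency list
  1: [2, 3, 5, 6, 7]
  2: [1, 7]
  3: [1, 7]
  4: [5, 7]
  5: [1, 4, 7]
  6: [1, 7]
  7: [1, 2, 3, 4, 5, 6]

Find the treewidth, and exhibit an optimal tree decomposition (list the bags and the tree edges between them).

The largest bag has 3 vertices, giving width 2; this decomposition certifies tw(G) ≤ 2. On the other hand G contains the 3-clique {1, 2, 7}. A clique must lie in a single bag of any decomposition, so no decomposition can have width below 2. Therefore the treewidth is 2.

Treewidth 2.
One optimal decomposition is:
Bags: B1 = {1, 3, 7}  B2 = {1, 5, 7}  B3 = {1, 2, 7}  B4 = {1, 6, 7}  B5 = {4, 5, 7}
Tree: B1–B2, B2–B3, B3–B4, B2–B5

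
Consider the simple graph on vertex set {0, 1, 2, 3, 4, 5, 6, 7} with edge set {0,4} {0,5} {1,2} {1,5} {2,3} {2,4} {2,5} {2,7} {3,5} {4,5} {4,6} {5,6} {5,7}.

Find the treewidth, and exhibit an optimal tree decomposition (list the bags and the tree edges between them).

Treewidth 2.
One such decomposition:
Bags: B1 = {2, 4, 5}  B2 = {2, 5, 7}  B3 = {2, 3, 5}  B4 = {0, 4, 5}  B5 = {4, 5, 6}  B6 = {1, 2, 5}
Tree: B1–B2, B1–B3, B1–B4, B1–B5, B2–B6

Each bag holds 3 vertices, so the decomposition has width 2, which upper-bounds the treewidth. On the other hand G contains the 3-clique {0, 4, 5}. A clique must lie in a single bag of any decomposition, so no decomposition can have width below 2. The upper and lower bounds meet at 2, so that is the treewidth.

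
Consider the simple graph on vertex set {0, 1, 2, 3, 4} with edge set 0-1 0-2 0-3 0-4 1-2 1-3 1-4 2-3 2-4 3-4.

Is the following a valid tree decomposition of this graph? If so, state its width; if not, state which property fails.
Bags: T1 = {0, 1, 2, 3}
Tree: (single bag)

A tree decomposition must satisfy three properties: every vertex lies in some bag; for every edge, both endpoints lie together in some bag; and for every vertex, the bags containing it form a connected subtree. Here vertex 4 appears in no bag, so the decomposition is invalid.

No — vertex 4 appears in no bag.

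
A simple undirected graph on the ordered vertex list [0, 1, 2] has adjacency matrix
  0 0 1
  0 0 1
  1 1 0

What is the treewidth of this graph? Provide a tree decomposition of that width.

Treewidth 1.
One such decomposition:
Bags: B1 = {1, 2}  B2 = {0, 2}
Tree: B1–B2

Every bag has size at most 2, so the width is 2 − 1 = 1 and tw(G) ≤ 1. Since G has at least one edge (e.g. 2–1), it is not an edgeless graph, so tw(G) ≥ 1. Combining the bounds, tw(G) = 1.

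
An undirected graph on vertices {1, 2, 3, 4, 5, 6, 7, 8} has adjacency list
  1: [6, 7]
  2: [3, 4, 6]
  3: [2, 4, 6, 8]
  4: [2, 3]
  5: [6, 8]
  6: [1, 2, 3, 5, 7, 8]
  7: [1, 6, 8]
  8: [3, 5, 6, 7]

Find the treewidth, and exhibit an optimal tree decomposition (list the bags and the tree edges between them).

Each bag holds 3 vertices, so the decomposition has width 2, which upper-bounds the treewidth. Conversely, {2, 3, 4} is a clique of size 3, and the vertices of any clique must share a bag in every tree decomposition; so some bag has ≥ 3 vertices and tw(G) ≥ 2. Combining the bounds, tw(G) = 2.

Treewidth 2.
One such decomposition:
Bags: B1 = {1, 6, 7}  B2 = {6, 7, 8}  B3 = {5, 6, 8}  B4 = {3, 6, 8}  B5 = {2, 3, 6}  B6 = {2, 3, 4}
Tree: B1–B2, B2–B3, B2–B4, B4–B5, B5–B6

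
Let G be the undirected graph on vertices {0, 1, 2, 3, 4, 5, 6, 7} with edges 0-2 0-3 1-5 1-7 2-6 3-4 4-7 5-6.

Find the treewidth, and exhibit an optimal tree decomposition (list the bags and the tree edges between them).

The largest bag has 3 vertices, giving width 2; this decomposition certifies tw(G) ≤ 2. Since 4–7–1–5–6–2–0–3–4 is a cycle in G, G is not acyclic. Forests are exactly the graphs of treewidth ≤ 1, so tw(G) ≥ 2. Therefore the treewidth is 2.

Treewidth 2.
Bags: B1 = {1, 4, 7}  B2 = {1, 4, 5}  B3 = {4, 5, 6}  B4 = {2, 4, 6}  B5 = {0, 2, 4}  B6 = {0, 3, 4}
Tree: B1–B2, B2–B3, B3–B4, B4–B5, B5–B6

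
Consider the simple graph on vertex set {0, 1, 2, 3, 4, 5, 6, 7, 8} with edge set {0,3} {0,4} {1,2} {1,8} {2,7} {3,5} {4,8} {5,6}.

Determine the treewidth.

A width-1 tree decomposition is:
Bags: B1 = {5, 6}  B2 = {3, 5}  B3 = {0, 3}  B4 = {0, 4}  B5 = {4, 8}  B6 = {1, 8}  B7 = {1, 2}  B8 = {2, 7}
Tree: B1–B2, B2–B3, B3–B4, B4–B5, B5–B6, B6–B7, B7–B8
Every bag has size at most 2, so the width is 2 − 1 = 1 and tw(G) ≤ 1. G has an edge, so its treewidth is at least 1. The upper and lower bounds meet at 1, so that is the treewidth.

1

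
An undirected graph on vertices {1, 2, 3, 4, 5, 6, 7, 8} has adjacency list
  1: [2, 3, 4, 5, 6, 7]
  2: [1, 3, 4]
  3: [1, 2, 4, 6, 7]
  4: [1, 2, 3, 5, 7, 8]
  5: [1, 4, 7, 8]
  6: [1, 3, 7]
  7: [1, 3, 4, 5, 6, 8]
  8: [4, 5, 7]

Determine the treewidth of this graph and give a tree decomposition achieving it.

Each bag holds 4 vertices, so the decomposition has width 3, which upper-bounds the treewidth. On the other hand G contains the 4-clique {4, 5, 7, 8}. A clique must lie in a single bag of any decomposition, so no decomposition can have width below 3. Combining the bounds, tw(G) = 3.

Treewidth 3.
Bags: B1 = {1, 3, 4, 7}  B2 = {1, 4, 5, 7}  B3 = {1, 2, 3, 4}  B4 = {1, 3, 6, 7}  B5 = {4, 5, 7, 8}
Tree: B1–B2, B1–B3, B1–B4, B2–B5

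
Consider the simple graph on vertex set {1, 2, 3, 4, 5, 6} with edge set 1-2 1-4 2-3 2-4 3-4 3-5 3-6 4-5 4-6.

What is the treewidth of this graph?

2

A width-2 tree decomposition is:
Bags: B1 = {2, 3, 4}  B2 = {3, 4, 6}  B3 = {3, 4, 5}  B4 = {1, 2, 4}
Tree: B1–B2, B1–B3, B1–B4
Each bag holds 3 vertices, so the decomposition has width 2, which upper-bounds the treewidth. Conversely, {1, 2, 4} is a clique of size 3, and the vertices of any clique must share a bag in every tree decomposition; so some bag has ≥ 3 vertices and tw(G) ≥ 2. Combining the bounds, tw(G) = 2.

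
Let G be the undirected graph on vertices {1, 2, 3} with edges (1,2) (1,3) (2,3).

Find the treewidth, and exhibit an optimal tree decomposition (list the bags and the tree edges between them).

Treewidth 2.
One optimal decomposition is:
Bags: B1 = {1, 2, 3}
Tree: (single bag)

With just one bag of size 3, the width is 3 − 1 = 2, so tw(G) ≤ 2. Conversely, {1, 2, 3} is a clique of size 3, and the vertices of any clique must share a bag in every tree decomposition; so some bag has ≥ 3 vertices and tw(G) ≥ 2. Combining the bounds, tw(G) = 2.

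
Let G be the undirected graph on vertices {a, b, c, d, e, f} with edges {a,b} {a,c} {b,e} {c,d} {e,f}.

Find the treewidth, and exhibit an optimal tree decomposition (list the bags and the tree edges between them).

Treewidth 1.
One such decomposition:
Bags: B1 = {c, d}  B2 = {a, c}  B3 = {a, b}  B4 = {b, e}  B5 = {e, f}
Tree: B1–B2, B2–B3, B3–B4, B4–B5

Every bag has size at most 2, so the width is 2 − 1 = 1 and tw(G) ≤ 1. Any graph with an edge has treewidth ≥ 1, and G has the edge d–c. The upper and lower bounds meet at 1, so that is the treewidth.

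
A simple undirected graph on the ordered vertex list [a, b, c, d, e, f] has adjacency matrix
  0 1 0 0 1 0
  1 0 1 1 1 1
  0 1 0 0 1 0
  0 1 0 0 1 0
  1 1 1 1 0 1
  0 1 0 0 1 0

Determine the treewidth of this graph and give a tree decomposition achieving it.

Treewidth 2.
Bags: B1 = {b, d, e}  B2 = {a, b, e}  B3 = {b, c, e}  B4 = {b, e, f}
Tree: B1–B2, B1–B3, B2–B4

The largest bag has 3 vertices, giving width 2; this decomposition certifies tw(G) ≤ 2. For the lower bound, the 3 vertices {b, d, e} are pairwise adjacent, and any tree decomposition puts a clique entirely inside one bag — forcing width ≥ 2. The upper and lower bounds meet at 2, so that is the treewidth.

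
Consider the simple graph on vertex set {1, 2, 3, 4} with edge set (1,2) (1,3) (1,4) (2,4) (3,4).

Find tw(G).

2

A width-2 tree decomposition is:
Bags: B1 = {1, 2, 4}  B2 = {1, 3, 4}
Tree: B1–B2
Every bag has size at most 3, so the width is 3 − 1 = 2 and tw(G) ≤ 2. Conversely, {1, 2, 4} is a clique of size 3, and the vertices of any clique must share a bag in every tree decomposition; so some bag has ≥ 3 vertices and tw(G) ≥ 2. The upper and lower bounds meet at 2, so that is the treewidth.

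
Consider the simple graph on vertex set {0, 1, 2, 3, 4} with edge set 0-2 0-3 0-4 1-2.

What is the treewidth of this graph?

A width-1 tree decomposition is:
Bags: B1 = {0, 2}  B2 = {0, 3}  B3 = {0, 4}  B4 = {1, 2}
Tree: B1–B2, B2–B3, B1–B4
Each bag holds 2 vertices, so the decomposition has width 1, which upper-bounds the treewidth. Any graph with an edge has treewidth ≥ 1, and G has the edge 2–0. The upper and lower bounds meet at 1, so that is the treewidth.

1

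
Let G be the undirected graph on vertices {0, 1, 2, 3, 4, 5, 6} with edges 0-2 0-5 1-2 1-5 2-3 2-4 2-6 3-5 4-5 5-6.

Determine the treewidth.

A width-2 tree decomposition is:
Bags: B1 = {2, 3, 5}  B2 = {1, 2, 5}  B3 = {2, 5, 6}  B4 = {0, 2, 5}  B5 = {2, 4, 5}
Tree: B1–B2, B2–B3, B3–B4, B4–B5
Each bag holds 3 vertices, so the decomposition has width 2, which upper-bounds the treewidth. The edges 5–3–2–1–5 form a cycle, so G is not a tree and its treewidth is at least 2. The upper and lower bounds meet at 2, so that is the treewidth.

2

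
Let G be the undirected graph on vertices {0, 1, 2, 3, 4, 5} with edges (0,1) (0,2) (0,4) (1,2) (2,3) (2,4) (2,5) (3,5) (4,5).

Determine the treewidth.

A width-2 tree decomposition is:
Bags: B1 = {2, 3, 5}  B2 = {2, 4, 5}  B3 = {0, 2, 4}  B4 = {0, 1, 2}
Tree: B1–B2, B2–B3, B3–B4
The largest bag has 3 vertices, giving width 2; this decomposition certifies tw(G) ≤ 2. On the other hand G contains the 3-clique {0, 1, 2}. A clique must lie in a single bag of any decomposition, so no decomposition can have width below 2. Therefore the treewidth is 2.

2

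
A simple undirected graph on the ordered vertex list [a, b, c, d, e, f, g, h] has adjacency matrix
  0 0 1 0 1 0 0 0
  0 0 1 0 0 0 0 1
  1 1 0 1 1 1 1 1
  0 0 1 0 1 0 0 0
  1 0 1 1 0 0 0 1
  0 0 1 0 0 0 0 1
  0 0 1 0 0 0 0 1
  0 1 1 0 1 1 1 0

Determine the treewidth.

2

A width-2 tree decomposition is:
Bags: B1 = {c, f, h}  B2 = {c, e, h}  B3 = {a, c, e}  B4 = {c, g, h}  B5 = {c, d, e}  B6 = {b, c, h}
Tree: B1–B2, B2–B3, B2–B4, B3–B5, B2–B6
Every bag has size at most 3, so the width is 3 − 1 = 2 and tw(G) ≤ 2. Conversely, {c, d, e} is a clique of size 3, and the vertices of any clique must share a bag in every tree decomposition; so some bag has ≥ 3 vertices and tw(G) ≥ 2. Therefore the treewidth is 2.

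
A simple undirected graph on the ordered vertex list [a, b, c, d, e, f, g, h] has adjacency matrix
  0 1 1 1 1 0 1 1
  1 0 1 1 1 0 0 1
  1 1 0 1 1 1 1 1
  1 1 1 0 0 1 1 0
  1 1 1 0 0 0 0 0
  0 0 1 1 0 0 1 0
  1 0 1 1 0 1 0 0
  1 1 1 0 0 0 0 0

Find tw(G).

A width-3 tree decomposition is:
Bags: B1 = {a, b, c, d}  B2 = {a, c, d, g}  B3 = {c, d, f, g}  B4 = {a, b, c, e}  B5 = {a, b, c, h}
Tree: B1–B2, B2–B3, B1–B4, B1–B5
Every bag has size at most 4, so the width is 4 − 1 = 3 and tw(G) ≤ 3. Conversely, {a, c, d, g} is a clique of size 4, and the vertices of any clique must share a bag in every tree decomposition; so some bag has ≥ 4 vertices and tw(G) ≥ 3. Therefore the treewidth is 3.

3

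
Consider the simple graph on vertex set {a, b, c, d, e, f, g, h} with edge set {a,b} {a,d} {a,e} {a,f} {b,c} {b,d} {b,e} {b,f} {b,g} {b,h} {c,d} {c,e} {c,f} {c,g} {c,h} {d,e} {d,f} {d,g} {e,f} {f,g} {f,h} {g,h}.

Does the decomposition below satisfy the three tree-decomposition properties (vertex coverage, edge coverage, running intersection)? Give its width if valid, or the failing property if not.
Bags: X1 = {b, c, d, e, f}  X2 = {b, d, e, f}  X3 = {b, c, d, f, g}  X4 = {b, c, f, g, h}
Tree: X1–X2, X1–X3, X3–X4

A tree decomposition must satisfy three properties: every vertex lies in some bag; for every edge, both endpoints lie together in some bag; and for every vertex, the bags containing it form a connected subtree. Here vertex a appears in no bag, so the decomposition is invalid.

No — vertex a appears in no bag.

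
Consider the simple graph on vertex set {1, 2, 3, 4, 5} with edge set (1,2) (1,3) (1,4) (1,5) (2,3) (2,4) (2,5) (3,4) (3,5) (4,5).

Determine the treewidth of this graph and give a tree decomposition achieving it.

Treewidth 4.
One optimal decomposition is:
Bags: B1 = {1, 2, 3, 4, 5}
Tree: (single bag)

With just one bag of size 5, the width is 5 − 1 = 4, so tw(G) ≤ 4. On the other hand G contains the 5-clique {1, 2, 3, 4, 5}. A clique must lie in a single bag of any decomposition, so no decomposition can have width below 4. Combining the bounds, tw(G) = 4.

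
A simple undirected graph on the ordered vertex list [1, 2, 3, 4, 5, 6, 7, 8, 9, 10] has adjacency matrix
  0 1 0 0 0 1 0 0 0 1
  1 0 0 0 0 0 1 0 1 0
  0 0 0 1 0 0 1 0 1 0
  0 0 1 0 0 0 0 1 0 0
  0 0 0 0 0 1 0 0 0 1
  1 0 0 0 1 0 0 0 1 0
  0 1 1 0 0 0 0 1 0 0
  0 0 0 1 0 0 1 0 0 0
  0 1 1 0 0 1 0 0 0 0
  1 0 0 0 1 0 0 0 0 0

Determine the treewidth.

2

A width-2 tree decomposition is:
Bags: B1 = {1, 5, 10}  B2 = {1, 5, 6}  B3 = {1, 2, 6}  B4 = {2, 6, 9}  B5 = {2, 7, 9}  B6 = {3, 7, 9}  B7 = {3, 7, 8}  B8 = {3, 4, 8}
Tree: B1–B2, B2–B3, B3–B4, B4–B5, B5–B6, B6–B7, B7–B8
The largest bag has 3 vertices, giving width 2; this decomposition certifies tw(G) ≤ 2. The edges 10–5–6–1–10 form a cycle, so G is not a tree and its treewidth is at least 2. Hence tw(G) = 2 exactly.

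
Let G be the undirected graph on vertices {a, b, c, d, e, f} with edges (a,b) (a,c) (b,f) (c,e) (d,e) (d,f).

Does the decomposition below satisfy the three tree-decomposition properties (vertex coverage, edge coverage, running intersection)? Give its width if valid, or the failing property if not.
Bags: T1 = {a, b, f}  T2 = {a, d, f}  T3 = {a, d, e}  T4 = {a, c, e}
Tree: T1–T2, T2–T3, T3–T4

Yes; width 2.

Checking the three conditions: (i) the bags cover all of {a, b, c, d, e, f}; (ii) for each edge, some bag contains both endpoints; (iii) the bags containing any fixed vertex form a subtree. All hold, so the decomposition is valid with width 3 − 1 = 2.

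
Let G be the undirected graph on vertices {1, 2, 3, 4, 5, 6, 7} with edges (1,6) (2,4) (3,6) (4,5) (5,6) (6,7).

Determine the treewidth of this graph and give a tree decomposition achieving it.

Treewidth 1.
One optimal decomposition is:
Bags: B1 = {5, 6}  B2 = {4, 5}  B3 = {6, 7}  B4 = {2, 4}  B5 = {3, 6}  B6 = {1, 6}
Tree: B1–B2, B1–B3, B2–B4, B1–B5, B3–B6

The largest bag has 2 vertices, giving width 1; this decomposition certifies tw(G) ≤ 1. G has an edge, so its treewidth is at least 1. Hence tw(G) = 1 exactly.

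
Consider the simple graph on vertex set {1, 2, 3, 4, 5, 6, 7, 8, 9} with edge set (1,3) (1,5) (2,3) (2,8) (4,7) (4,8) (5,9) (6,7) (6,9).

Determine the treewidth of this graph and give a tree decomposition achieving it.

Treewidth 2.
One such decomposition:
Bags: B1 = {5, 6, 9}  B2 = {1, 5, 6}  B3 = {1, 3, 6}  B4 = {2, 3, 6}  B5 = {2, 6, 8}  B6 = {4, 6, 8}  B7 = {4, 6, 7}
Tree: B1–B2, B2–B3, B3–B4, B4–B5, B5–B6, B6–B7

The largest bag has 3 vertices, giving width 2; this decomposition certifies tw(G) ≤ 2. The edges 6–9–5–1–3–2–8–4–7–6 form a cycle, so G is not a tree and its treewidth is at least 2. The upper and lower bounds meet at 2, so that is the treewidth.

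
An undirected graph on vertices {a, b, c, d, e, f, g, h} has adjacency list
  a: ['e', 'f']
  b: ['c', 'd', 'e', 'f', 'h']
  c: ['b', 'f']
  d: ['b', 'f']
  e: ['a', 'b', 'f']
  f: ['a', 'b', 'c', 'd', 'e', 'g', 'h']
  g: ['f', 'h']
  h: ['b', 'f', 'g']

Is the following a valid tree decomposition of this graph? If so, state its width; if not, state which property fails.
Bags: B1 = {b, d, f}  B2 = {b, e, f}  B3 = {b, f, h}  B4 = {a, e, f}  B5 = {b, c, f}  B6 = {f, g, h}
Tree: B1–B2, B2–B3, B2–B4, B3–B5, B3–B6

Every vertex of G appears in some bag (union = {a, b, c, d, e, f, g, h}); every edge is covered by a bag; and for each vertex v the set of bags containing v is connected in the bag tree. The decomposition is therefore valid. The largest bag has 3 vertices, so the width is 2.

Yes; width 2.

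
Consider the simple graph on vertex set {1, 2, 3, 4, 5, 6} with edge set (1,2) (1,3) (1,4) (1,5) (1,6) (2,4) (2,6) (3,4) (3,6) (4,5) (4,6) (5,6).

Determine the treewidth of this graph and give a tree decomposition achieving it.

Treewidth 3.
One such decomposition:
Bags: B1 = {1, 4, 5, 6}  B2 = {1, 2, 4, 6}  B3 = {1, 3, 4, 6}
Tree: B1–B2, B2–B3

Each bag holds 4 vertices, so the decomposition has width 3, which upper-bounds the treewidth. On the other hand G contains the 4-clique {1, 2, 4, 6}. A clique must lie in a single bag of any decomposition, so no decomposition can have width below 3. Therefore the treewidth is 3.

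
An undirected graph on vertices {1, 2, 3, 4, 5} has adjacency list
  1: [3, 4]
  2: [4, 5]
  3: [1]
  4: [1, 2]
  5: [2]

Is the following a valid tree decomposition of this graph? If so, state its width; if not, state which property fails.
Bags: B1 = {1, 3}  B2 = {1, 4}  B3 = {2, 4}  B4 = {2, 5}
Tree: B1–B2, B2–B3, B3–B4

Every vertex of G appears in some bag (union = {1, 2, 3, 4, 5}); every edge is covered by a bag; and for each vertex v the set of bags containing v is connected in the bag tree. The decomposition is therefore valid. The largest bag has 2 vertices, so the width is 1.

Yes; width 1.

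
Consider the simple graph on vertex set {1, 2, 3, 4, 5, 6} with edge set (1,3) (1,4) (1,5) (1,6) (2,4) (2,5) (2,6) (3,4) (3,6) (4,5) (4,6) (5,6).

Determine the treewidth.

3

A width-3 tree decomposition is:
Bags: B1 = {1, 4, 5, 6}  B2 = {2, 4, 5, 6}  B3 = {1, 3, 4, 6}
Tree: B1–B2, B1–B3
Each bag holds 4 vertices, so the decomposition has width 3, which upper-bounds the treewidth. For the lower bound, the 4 vertices {1, 3, 4, 6} are pairwise adjacent, and any tree decomposition puts a clique entirely inside one bag — forcing width ≥ 3. Hence tw(G) = 3 exactly.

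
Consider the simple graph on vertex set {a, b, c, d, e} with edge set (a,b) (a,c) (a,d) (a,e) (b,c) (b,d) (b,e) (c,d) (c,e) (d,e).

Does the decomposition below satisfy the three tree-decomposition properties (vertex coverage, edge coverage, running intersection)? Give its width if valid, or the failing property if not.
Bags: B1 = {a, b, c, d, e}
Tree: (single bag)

Every vertex of G appears in some bag (union = {a, b, c, d, e}); every edge is covered by a bag; and for each vertex v the set of bags containing v is connected in the bag tree. The decomposition is therefore valid. The largest bag has 5 vertices, so the width is 4.

Yes; width 4.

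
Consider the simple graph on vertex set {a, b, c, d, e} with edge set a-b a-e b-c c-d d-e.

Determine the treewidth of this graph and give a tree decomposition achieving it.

The largest bag has 3 vertices, giving width 2; this decomposition certifies tw(G) ≤ 2. For the lower bound, G contains the cycle b–a–e–d–c–b, so G is not a forest; only forests have treewidth ≤ 1, hence tw(G) ≥ 2. Therefore the treewidth is 2.

Treewidth 2.
Bags: B1 = {a, b, e}  B2 = {b, d, e}  B3 = {b, c, d}
Tree: B1–B2, B2–B3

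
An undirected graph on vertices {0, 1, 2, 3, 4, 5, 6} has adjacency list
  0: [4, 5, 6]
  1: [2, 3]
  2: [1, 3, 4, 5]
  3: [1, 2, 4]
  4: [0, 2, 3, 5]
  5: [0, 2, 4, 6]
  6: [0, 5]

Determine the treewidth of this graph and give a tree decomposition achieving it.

Treewidth 2.
Bags: B1 = {2, 3, 4}  B2 = {2, 4, 5}  B3 = {1, 2, 3}  B4 = {0, 4, 5}  B5 = {0, 5, 6}
Tree: B1–B2, B1–B3, B2–B4, B4–B5

Every bag has size at most 3, so the width is 3 − 1 = 2 and tw(G) ≤ 2. Conversely, {0, 4, 5} is a clique of size 3, and the vertices of any clique must share a bag in every tree decomposition; so some bag has ≥ 3 vertices and tw(G) ≥ 2. The upper and lower bounds meet at 2, so that is the treewidth.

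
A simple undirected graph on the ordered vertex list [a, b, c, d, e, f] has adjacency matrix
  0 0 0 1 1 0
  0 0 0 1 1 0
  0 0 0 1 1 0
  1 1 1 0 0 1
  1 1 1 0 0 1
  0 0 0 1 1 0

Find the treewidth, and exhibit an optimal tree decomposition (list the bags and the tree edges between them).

Each bag holds 3 vertices, so the decomposition has width 2, which upper-bounds the treewidth. The edges a–d–c–e–a form a cycle, so G is not a tree and its treewidth is at least 2. Therefore the treewidth is 2.

Treewidth 2.
Bags: B1 = {a, d, e}  B2 = {c, d, e}  B3 = {d, e, f}  B4 = {b, d, e}
Tree: B1–B2, B2–B3, B3–B4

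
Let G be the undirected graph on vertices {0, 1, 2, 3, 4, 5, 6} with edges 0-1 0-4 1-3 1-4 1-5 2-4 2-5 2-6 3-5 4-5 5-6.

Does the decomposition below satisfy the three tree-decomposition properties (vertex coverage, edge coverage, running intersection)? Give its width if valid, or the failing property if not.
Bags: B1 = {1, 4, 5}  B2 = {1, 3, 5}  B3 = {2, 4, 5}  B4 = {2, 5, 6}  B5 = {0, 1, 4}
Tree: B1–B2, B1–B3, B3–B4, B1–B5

Checking the three conditions: (i) the bags cover all of {0, 1, 2, 3, 4, 5, 6}; (ii) for each edge, some bag contains both endpoints; (iii) the bags containing any fixed vertex form a subtree. All hold, so the decomposition is valid with width 3 − 1 = 2.

Yes; width 2.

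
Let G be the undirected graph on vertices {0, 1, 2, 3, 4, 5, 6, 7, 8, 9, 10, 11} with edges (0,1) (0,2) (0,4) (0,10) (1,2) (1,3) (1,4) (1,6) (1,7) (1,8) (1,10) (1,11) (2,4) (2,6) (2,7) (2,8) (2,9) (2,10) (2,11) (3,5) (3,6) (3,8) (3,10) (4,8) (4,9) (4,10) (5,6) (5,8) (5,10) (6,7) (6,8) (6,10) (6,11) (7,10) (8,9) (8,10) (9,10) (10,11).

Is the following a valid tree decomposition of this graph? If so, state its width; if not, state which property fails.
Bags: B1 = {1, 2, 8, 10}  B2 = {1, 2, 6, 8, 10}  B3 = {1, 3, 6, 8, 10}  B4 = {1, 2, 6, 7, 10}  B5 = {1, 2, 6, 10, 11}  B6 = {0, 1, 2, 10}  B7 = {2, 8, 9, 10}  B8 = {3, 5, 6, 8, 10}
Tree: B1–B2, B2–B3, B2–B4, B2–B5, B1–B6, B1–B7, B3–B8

No — vertex 4 appears in no bag.

A tree decomposition must satisfy three properties: every vertex lies in some bag; for every edge, both endpoints lie together in some bag; and for every vertex, the bags containing it form a connected subtree. Here vertex 4 appears in no bag, so the decomposition is invalid.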